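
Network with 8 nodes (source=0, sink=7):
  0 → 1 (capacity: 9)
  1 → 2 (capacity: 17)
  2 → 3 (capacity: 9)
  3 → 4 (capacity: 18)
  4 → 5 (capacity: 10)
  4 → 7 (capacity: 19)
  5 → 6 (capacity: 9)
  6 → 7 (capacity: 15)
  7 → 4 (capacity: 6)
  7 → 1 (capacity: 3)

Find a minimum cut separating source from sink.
Min cut value = 9, edges: (2,3)

Min cut value: 9
Partition: S = [0, 1, 2], T = [3, 4, 5, 6, 7]
Cut edges: (2,3)

By max-flow min-cut theorem, max flow = min cut = 9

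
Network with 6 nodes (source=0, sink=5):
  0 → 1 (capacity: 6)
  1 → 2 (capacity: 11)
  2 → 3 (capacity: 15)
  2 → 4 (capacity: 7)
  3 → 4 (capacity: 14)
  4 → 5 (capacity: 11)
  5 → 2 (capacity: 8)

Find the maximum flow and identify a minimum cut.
Max flow = 6, Min cut edges: (0,1)

Maximum flow: 6
Minimum cut: (0,1)
Partition: S = [0], T = [1, 2, 3, 4, 5]

Max-flow min-cut theorem verified: both equal 6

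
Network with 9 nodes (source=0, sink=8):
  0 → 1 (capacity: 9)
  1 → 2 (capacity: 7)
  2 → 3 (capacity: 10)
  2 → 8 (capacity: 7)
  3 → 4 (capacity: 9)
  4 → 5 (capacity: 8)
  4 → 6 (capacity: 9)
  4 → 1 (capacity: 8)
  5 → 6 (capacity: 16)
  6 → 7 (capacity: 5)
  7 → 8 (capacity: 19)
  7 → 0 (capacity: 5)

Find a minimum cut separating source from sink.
Min cut value = 7, edges: (1,2)

Min cut value: 7
Partition: S = [0, 1], T = [2, 3, 4, 5, 6, 7, 8]
Cut edges: (1,2)

By max-flow min-cut theorem, max flow = min cut = 7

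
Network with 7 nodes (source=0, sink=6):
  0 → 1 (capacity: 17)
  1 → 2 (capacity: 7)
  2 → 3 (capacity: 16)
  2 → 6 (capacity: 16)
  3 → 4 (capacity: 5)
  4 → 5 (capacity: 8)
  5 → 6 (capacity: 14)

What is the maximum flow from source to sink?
Maximum flow = 7

Max flow: 7

Flow assignment:
  0 → 1: 7/17
  1 → 2: 7/7
  2 → 6: 7/16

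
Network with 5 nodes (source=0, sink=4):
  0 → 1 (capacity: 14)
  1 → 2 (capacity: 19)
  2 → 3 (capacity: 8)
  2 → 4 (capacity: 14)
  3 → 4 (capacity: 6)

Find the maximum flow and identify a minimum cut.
Max flow = 14, Min cut edges: (0,1)

Maximum flow: 14
Minimum cut: (0,1)
Partition: S = [0], T = [1, 2, 3, 4]

Max-flow min-cut theorem verified: both equal 14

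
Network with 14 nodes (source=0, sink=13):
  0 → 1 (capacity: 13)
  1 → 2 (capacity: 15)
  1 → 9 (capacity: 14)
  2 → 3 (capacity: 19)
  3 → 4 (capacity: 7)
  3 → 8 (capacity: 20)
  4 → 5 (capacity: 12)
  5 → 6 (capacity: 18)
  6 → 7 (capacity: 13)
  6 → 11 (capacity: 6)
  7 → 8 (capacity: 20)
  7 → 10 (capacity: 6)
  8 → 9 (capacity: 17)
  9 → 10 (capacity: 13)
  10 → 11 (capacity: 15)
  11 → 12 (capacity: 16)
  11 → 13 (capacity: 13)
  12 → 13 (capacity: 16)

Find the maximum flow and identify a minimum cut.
Max flow = 13, Min cut edges: (0,1)

Maximum flow: 13
Minimum cut: (0,1)
Partition: S = [0], T = [1, 2, 3, 4, 5, 6, 7, 8, 9, 10, 11, 12, 13]

Max-flow min-cut theorem verified: both equal 13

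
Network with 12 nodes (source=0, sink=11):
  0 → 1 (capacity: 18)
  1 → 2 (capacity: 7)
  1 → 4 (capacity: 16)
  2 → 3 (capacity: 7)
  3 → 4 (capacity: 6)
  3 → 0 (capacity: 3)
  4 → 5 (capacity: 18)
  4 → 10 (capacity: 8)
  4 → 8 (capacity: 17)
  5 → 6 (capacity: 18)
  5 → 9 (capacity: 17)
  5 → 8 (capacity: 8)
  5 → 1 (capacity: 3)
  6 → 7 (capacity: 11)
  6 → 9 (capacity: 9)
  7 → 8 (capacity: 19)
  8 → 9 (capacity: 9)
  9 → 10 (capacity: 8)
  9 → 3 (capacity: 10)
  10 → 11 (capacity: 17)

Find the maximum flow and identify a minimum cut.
Max flow = 16, Min cut edges: (4,10), (9,10)

Maximum flow: 16
Minimum cut: (4,10), (9,10)
Partition: S = [0, 1, 2, 3, 4, 5, 6, 7, 8, 9], T = [10, 11]

Max-flow min-cut theorem verified: both equal 16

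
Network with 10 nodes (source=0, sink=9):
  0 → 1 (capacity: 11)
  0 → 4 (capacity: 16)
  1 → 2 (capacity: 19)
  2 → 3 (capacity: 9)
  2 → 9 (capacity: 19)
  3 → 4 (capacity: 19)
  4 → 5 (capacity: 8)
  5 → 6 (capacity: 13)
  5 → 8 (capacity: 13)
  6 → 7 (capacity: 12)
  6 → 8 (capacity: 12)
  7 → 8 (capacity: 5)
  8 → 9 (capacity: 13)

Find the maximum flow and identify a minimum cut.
Max flow = 19, Min cut edges: (0,1), (4,5)

Maximum flow: 19
Minimum cut: (0,1), (4,5)
Partition: S = [0, 3, 4], T = [1, 2, 5, 6, 7, 8, 9]

Max-flow min-cut theorem verified: both equal 19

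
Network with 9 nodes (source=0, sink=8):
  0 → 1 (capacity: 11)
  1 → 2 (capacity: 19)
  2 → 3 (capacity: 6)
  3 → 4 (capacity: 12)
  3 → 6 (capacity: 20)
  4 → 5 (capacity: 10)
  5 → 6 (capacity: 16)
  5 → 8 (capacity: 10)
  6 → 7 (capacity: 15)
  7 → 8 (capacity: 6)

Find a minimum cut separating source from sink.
Min cut value = 6, edges: (2,3)

Min cut value: 6
Partition: S = [0, 1, 2], T = [3, 4, 5, 6, 7, 8]
Cut edges: (2,3)

By max-flow min-cut theorem, max flow = min cut = 6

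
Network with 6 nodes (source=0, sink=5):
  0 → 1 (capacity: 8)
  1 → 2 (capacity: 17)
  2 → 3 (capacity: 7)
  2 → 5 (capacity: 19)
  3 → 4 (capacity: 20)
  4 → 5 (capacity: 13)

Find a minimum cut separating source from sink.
Min cut value = 8, edges: (0,1)

Min cut value: 8
Partition: S = [0], T = [1, 2, 3, 4, 5]
Cut edges: (0,1)

By max-flow min-cut theorem, max flow = min cut = 8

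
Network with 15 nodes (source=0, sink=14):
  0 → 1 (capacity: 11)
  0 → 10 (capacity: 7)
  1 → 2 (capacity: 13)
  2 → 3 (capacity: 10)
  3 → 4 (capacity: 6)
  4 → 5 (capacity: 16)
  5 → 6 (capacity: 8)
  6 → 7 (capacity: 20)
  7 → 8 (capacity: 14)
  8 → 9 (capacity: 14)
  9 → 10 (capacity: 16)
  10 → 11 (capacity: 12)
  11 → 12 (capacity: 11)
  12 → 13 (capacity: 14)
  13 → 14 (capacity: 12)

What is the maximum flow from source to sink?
Maximum flow = 11

Max flow: 11

Flow assignment:
  0 → 1: 6/11
  0 → 10: 5/7
  1 → 2: 6/13
  2 → 3: 6/10
  3 → 4: 6/6
  4 → 5: 6/16
  5 → 6: 6/8
  6 → 7: 6/20
  7 → 8: 6/14
  8 → 9: 6/14
  9 → 10: 6/16
  10 → 11: 11/12
  11 → 12: 11/11
  12 → 13: 11/14
  13 → 14: 11/12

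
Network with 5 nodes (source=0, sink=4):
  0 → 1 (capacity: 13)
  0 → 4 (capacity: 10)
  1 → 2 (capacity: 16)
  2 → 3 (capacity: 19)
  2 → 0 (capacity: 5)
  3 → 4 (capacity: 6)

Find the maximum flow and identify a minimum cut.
Max flow = 16, Min cut edges: (0,4), (3,4)

Maximum flow: 16
Minimum cut: (0,4), (3,4)
Partition: S = [0, 1, 2, 3], T = [4]

Max-flow min-cut theorem verified: both equal 16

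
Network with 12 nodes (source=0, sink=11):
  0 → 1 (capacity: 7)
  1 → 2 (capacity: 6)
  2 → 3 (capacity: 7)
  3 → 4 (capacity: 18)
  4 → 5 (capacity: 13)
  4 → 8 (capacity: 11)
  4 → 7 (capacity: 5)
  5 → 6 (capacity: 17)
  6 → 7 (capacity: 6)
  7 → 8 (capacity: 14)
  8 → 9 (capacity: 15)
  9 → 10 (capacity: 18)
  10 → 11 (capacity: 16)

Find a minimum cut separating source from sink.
Min cut value = 6, edges: (1,2)

Min cut value: 6
Partition: S = [0, 1], T = [2, 3, 4, 5, 6, 7, 8, 9, 10, 11]
Cut edges: (1,2)

By max-flow min-cut theorem, max flow = min cut = 6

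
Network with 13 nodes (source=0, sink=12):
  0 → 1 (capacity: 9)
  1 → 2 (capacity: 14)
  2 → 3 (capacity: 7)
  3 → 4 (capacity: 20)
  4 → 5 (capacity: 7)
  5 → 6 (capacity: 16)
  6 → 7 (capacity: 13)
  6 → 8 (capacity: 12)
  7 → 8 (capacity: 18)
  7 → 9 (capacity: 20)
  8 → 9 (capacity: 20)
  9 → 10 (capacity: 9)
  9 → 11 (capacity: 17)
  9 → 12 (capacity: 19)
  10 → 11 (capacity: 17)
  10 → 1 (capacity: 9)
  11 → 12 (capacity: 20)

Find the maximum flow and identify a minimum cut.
Max flow = 7, Min cut edges: (4,5)

Maximum flow: 7
Minimum cut: (4,5)
Partition: S = [0, 1, 2, 3, 4], T = [5, 6, 7, 8, 9, 10, 11, 12]

Max-flow min-cut theorem verified: both equal 7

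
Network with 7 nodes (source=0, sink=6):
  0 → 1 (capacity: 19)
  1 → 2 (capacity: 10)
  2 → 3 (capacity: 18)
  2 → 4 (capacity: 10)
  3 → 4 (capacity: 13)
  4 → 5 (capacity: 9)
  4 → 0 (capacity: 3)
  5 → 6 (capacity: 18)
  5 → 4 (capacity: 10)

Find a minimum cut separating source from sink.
Min cut value = 9, edges: (4,5)

Min cut value: 9
Partition: S = [0, 1, 2, 3, 4], T = [5, 6]
Cut edges: (4,5)

By max-flow min-cut theorem, max flow = min cut = 9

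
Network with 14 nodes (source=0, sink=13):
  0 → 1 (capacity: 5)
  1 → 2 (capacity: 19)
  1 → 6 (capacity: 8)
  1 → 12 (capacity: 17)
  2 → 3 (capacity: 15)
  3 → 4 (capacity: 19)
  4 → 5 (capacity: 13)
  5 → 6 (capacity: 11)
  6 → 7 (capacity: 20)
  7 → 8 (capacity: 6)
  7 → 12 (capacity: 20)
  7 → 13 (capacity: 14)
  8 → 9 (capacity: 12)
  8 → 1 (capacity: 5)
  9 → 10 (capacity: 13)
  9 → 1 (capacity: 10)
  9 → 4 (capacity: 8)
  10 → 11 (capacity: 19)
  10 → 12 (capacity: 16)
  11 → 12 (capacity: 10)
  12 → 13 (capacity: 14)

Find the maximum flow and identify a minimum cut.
Max flow = 5, Min cut edges: (0,1)

Maximum flow: 5
Minimum cut: (0,1)
Partition: S = [0], T = [1, 2, 3, 4, 5, 6, 7, 8, 9, 10, 11, 12, 13]

Max-flow min-cut theorem verified: both equal 5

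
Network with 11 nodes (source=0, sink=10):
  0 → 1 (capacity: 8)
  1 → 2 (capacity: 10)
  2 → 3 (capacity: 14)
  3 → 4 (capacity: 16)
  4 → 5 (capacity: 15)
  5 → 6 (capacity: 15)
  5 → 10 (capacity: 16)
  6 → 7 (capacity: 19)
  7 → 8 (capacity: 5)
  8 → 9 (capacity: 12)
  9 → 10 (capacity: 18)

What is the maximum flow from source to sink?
Maximum flow = 8

Max flow: 8

Flow assignment:
  0 → 1: 8/8
  1 → 2: 8/10
  2 → 3: 8/14
  3 → 4: 8/16
  4 → 5: 8/15
  5 → 10: 8/16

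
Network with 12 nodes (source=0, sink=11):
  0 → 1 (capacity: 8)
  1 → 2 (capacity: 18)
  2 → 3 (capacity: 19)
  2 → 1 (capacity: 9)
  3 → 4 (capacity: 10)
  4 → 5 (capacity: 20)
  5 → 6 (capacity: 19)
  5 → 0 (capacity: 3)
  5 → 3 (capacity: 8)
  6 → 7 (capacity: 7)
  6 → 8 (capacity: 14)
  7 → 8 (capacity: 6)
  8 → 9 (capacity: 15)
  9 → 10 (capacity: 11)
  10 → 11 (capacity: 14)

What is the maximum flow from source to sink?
Maximum flow = 8

Max flow: 8

Flow assignment:
  0 → 1: 8/8
  1 → 2: 8/18
  2 → 3: 8/19
  3 → 4: 8/10
  4 → 5: 8/20
  5 → 6: 8/19
  6 → 8: 8/14
  8 → 9: 8/15
  9 → 10: 8/11
  10 → 11: 8/14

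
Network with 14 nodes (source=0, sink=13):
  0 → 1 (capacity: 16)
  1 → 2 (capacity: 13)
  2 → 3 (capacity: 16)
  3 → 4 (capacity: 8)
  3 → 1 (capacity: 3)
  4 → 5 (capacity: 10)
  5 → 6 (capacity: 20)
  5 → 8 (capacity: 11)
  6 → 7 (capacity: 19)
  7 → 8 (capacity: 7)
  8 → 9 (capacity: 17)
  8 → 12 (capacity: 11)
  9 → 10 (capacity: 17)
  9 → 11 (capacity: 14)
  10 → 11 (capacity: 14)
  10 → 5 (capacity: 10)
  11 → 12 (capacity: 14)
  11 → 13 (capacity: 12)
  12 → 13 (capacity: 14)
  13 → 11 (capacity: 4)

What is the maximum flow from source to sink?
Maximum flow = 8

Max flow: 8

Flow assignment:
  0 → 1: 8/16
  1 → 2: 8/13
  2 → 3: 8/16
  3 → 4: 8/8
  4 → 5: 8/10
  5 → 8: 8/11
  8 → 12: 8/11
  12 → 13: 8/14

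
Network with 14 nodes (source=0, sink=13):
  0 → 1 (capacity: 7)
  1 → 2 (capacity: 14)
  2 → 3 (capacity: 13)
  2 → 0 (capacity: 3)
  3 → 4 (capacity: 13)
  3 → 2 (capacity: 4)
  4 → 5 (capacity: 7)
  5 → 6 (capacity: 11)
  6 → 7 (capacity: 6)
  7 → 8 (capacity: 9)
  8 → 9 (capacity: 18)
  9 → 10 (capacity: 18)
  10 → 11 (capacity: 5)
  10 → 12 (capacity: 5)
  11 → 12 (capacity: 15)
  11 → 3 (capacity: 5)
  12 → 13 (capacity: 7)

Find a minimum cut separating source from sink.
Min cut value = 6, edges: (6,7)

Min cut value: 6
Partition: S = [0, 1, 2, 3, 4, 5, 6], T = [7, 8, 9, 10, 11, 12, 13]
Cut edges: (6,7)

By max-flow min-cut theorem, max flow = min cut = 6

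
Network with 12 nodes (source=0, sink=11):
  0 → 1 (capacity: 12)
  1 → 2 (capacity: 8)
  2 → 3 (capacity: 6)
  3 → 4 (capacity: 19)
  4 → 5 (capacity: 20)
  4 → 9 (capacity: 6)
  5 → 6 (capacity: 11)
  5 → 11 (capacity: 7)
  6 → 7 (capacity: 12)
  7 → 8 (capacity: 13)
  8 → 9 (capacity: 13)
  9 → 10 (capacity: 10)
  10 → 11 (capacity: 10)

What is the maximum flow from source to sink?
Maximum flow = 6

Max flow: 6

Flow assignment:
  0 → 1: 6/12
  1 → 2: 6/8
  2 → 3: 6/6
  3 → 4: 6/19
  4 → 5: 6/20
  5 → 11: 6/7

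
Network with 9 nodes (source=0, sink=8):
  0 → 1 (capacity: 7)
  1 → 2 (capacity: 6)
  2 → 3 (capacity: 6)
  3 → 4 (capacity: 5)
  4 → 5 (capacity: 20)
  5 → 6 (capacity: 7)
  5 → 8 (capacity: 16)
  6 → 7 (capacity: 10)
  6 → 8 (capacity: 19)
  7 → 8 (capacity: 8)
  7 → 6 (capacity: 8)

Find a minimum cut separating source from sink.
Min cut value = 5, edges: (3,4)

Min cut value: 5
Partition: S = [0, 1, 2, 3], T = [4, 5, 6, 7, 8]
Cut edges: (3,4)

By max-flow min-cut theorem, max flow = min cut = 5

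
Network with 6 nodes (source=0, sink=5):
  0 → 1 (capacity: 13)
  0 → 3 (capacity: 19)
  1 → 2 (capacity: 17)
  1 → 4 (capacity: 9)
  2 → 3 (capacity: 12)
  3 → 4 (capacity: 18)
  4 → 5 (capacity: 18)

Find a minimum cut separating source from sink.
Min cut value = 18, edges: (4,5)

Min cut value: 18
Partition: S = [0, 1, 2, 3, 4], T = [5]
Cut edges: (4,5)

By max-flow min-cut theorem, max flow = min cut = 18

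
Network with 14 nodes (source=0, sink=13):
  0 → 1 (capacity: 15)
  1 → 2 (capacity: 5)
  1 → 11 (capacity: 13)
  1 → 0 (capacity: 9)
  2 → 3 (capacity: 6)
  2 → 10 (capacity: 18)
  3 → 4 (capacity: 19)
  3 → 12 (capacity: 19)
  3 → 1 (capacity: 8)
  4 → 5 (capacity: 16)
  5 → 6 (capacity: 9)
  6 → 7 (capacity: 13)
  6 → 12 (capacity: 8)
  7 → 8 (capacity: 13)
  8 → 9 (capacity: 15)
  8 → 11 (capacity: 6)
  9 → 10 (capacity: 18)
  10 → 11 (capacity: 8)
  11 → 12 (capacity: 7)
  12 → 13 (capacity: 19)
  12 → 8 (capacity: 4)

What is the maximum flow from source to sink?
Maximum flow = 12

Max flow: 12

Flow assignment:
  0 → 1: 12/15
  1 → 2: 5/5
  1 → 11: 7/13
  2 → 3: 5/6
  3 → 12: 5/19
  11 → 12: 7/7
  12 → 13: 12/19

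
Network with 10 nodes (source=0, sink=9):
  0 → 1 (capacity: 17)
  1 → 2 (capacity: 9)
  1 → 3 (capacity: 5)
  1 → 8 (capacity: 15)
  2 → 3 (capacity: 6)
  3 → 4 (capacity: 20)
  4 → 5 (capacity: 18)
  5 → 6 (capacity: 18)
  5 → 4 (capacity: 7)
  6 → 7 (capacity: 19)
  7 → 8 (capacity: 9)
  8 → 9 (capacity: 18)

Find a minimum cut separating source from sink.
Min cut value = 17, edges: (0,1)

Min cut value: 17
Partition: S = [0], T = [1, 2, 3, 4, 5, 6, 7, 8, 9]
Cut edges: (0,1)

By max-flow min-cut theorem, max flow = min cut = 17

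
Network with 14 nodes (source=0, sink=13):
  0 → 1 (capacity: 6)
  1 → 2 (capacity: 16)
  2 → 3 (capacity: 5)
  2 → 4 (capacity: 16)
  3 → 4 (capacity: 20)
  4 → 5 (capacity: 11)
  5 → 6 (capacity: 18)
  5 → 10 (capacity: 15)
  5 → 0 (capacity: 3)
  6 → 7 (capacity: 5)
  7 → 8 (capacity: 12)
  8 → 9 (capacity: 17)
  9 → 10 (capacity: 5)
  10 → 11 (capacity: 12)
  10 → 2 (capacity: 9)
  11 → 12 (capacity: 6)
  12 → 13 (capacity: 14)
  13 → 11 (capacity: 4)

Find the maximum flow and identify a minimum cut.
Max flow = 6, Min cut edges: (11,12)

Maximum flow: 6
Minimum cut: (11,12)
Partition: S = [0, 1, 2, 3, 4, 5, 6, 7, 8, 9, 10, 11], T = [12, 13]

Max-flow min-cut theorem verified: both equal 6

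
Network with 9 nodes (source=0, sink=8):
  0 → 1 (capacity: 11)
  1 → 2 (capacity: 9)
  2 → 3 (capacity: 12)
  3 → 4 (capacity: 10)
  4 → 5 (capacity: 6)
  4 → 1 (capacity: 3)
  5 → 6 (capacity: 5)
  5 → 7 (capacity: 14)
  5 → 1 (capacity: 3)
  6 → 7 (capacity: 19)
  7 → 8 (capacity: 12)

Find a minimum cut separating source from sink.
Min cut value = 6, edges: (4,5)

Min cut value: 6
Partition: S = [0, 1, 2, 3, 4], T = [5, 6, 7, 8]
Cut edges: (4,5)

By max-flow min-cut theorem, max flow = min cut = 6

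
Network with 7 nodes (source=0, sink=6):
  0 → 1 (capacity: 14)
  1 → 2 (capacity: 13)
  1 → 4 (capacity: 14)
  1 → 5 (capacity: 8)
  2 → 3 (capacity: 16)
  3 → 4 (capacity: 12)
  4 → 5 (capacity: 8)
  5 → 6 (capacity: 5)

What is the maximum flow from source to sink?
Maximum flow = 5

Max flow: 5

Flow assignment:
  0 → 1: 5/14
  1 → 5: 5/8
  5 → 6: 5/5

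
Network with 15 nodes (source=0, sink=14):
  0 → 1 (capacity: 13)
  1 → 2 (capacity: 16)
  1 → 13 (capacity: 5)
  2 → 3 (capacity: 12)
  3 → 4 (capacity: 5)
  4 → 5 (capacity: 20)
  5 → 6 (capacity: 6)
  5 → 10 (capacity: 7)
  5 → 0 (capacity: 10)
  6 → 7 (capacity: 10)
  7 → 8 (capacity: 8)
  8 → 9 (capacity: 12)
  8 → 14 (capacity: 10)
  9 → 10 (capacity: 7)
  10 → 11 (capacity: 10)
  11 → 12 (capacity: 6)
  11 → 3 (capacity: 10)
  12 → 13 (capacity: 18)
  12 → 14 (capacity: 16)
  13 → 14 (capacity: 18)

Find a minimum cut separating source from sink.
Min cut value = 10, edges: (1,13), (3,4)

Min cut value: 10
Partition: S = [0, 1, 2, 3], T = [4, 5, 6, 7, 8, 9, 10, 11, 12, 13, 14]
Cut edges: (1,13), (3,4)

By max-flow min-cut theorem, max flow = min cut = 10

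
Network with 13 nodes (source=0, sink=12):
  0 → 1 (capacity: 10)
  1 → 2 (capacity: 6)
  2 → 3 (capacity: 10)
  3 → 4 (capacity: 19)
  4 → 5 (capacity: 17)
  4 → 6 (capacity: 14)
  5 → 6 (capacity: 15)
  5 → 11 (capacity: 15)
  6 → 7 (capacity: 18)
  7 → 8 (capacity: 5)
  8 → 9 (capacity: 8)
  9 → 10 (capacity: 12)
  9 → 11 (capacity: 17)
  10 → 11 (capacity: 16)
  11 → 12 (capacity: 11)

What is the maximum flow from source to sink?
Maximum flow = 6

Max flow: 6

Flow assignment:
  0 → 1: 6/10
  1 → 2: 6/6
  2 → 3: 6/10
  3 → 4: 6/19
  4 → 5: 6/17
  5 → 11: 6/15
  11 → 12: 6/11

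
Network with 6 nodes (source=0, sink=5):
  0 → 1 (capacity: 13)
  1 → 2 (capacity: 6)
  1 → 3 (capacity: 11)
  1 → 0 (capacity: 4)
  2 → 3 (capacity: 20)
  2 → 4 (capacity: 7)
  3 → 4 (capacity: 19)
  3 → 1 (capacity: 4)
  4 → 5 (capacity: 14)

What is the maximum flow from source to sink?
Maximum flow = 13

Max flow: 13

Flow assignment:
  0 → 1: 13/13
  1 → 2: 6/6
  1 → 3: 7/11
  2 → 4: 6/7
  3 → 4: 7/19
  4 → 5: 13/14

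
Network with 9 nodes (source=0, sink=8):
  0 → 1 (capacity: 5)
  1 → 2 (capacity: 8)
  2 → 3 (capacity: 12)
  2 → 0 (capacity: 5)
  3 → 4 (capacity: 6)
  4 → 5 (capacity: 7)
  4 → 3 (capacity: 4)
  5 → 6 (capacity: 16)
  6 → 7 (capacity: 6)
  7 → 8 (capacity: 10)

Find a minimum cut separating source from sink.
Min cut value = 5, edges: (0,1)

Min cut value: 5
Partition: S = [0], T = [1, 2, 3, 4, 5, 6, 7, 8]
Cut edges: (0,1)

By max-flow min-cut theorem, max flow = min cut = 5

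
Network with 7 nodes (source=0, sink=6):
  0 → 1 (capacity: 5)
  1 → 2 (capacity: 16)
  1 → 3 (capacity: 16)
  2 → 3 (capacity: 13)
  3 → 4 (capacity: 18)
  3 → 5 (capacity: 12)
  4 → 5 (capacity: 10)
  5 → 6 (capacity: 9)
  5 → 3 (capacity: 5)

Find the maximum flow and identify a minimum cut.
Max flow = 5, Min cut edges: (0,1)

Maximum flow: 5
Minimum cut: (0,1)
Partition: S = [0], T = [1, 2, 3, 4, 5, 6]

Max-flow min-cut theorem verified: both equal 5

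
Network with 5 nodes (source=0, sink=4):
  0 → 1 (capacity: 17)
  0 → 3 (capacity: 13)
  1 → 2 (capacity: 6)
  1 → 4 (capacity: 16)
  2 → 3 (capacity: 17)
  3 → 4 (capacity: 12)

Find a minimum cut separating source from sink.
Min cut value = 28, edges: (1,4), (3,4)

Min cut value: 28
Partition: S = [0, 1, 2, 3], T = [4]
Cut edges: (1,4), (3,4)

By max-flow min-cut theorem, max flow = min cut = 28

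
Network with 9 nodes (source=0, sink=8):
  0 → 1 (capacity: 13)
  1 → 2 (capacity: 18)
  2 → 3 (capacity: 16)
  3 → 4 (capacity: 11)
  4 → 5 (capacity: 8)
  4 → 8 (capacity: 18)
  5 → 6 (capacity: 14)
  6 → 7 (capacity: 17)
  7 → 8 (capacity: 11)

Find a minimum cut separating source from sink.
Min cut value = 11, edges: (3,4)

Min cut value: 11
Partition: S = [0, 1, 2, 3], T = [4, 5, 6, 7, 8]
Cut edges: (3,4)

By max-flow min-cut theorem, max flow = min cut = 11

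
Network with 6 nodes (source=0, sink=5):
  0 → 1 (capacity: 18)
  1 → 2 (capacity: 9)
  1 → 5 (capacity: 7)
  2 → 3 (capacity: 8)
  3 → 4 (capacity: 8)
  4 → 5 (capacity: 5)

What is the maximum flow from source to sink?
Maximum flow = 12

Max flow: 12

Flow assignment:
  0 → 1: 12/18
  1 → 2: 5/9
  1 → 5: 7/7
  2 → 3: 5/8
  3 → 4: 5/8
  4 → 5: 5/5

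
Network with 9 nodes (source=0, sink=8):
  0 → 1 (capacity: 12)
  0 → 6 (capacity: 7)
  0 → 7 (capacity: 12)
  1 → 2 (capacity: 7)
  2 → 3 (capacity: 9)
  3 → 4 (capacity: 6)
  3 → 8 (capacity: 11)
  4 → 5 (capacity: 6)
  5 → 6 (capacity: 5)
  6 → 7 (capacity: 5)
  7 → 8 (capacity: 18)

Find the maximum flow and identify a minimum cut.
Max flow = 24, Min cut edges: (0,7), (1,2), (6,7)

Maximum flow: 24
Minimum cut: (0,7), (1,2), (6,7)
Partition: S = [0, 1, 4, 5, 6], T = [2, 3, 7, 8]

Max-flow min-cut theorem verified: both equal 24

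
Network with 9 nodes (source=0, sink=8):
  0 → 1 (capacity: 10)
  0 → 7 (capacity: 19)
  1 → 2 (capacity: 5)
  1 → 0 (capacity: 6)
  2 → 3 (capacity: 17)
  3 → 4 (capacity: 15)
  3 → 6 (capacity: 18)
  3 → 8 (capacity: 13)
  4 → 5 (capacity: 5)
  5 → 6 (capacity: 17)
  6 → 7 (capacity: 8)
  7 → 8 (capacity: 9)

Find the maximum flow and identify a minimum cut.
Max flow = 14, Min cut edges: (1,2), (7,8)

Maximum flow: 14
Minimum cut: (1,2), (7,8)
Partition: S = [0, 1, 4, 5, 6, 7], T = [2, 3, 8]

Max-flow min-cut theorem verified: both equal 14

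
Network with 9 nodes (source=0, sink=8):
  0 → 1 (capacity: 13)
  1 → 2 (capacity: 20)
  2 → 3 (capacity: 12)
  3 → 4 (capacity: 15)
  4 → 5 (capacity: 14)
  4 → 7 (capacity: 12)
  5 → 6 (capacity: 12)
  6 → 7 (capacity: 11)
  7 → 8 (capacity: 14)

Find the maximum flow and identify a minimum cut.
Max flow = 12, Min cut edges: (2,3)

Maximum flow: 12
Minimum cut: (2,3)
Partition: S = [0, 1, 2], T = [3, 4, 5, 6, 7, 8]

Max-flow min-cut theorem verified: both equal 12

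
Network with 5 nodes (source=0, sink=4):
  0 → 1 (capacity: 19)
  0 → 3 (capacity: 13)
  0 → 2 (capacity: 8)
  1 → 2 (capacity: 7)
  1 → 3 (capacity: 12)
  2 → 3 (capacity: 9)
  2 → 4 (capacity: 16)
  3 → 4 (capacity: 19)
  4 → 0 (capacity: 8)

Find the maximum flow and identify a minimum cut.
Max flow = 34, Min cut edges: (0,2), (1,2), (3,4)

Maximum flow: 34
Minimum cut: (0,2), (1,2), (3,4)
Partition: S = [0, 1, 3], T = [2, 4]

Max-flow min-cut theorem verified: both equal 34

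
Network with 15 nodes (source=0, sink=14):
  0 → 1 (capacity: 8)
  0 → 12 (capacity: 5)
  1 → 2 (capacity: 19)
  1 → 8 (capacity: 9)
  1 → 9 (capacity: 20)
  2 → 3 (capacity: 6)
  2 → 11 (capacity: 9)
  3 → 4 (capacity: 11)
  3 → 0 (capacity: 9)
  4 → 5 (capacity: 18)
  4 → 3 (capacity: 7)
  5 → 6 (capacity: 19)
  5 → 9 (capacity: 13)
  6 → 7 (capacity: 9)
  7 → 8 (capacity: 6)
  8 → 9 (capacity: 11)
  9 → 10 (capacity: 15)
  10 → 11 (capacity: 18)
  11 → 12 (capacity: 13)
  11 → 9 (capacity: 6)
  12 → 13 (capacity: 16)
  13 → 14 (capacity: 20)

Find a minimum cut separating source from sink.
Min cut value = 13, edges: (0,1), (0,12)

Min cut value: 13
Partition: S = [0], T = [1, 2, 3, 4, 5, 6, 7, 8, 9, 10, 11, 12, 13, 14]
Cut edges: (0,1), (0,12)

By max-flow min-cut theorem, max flow = min cut = 13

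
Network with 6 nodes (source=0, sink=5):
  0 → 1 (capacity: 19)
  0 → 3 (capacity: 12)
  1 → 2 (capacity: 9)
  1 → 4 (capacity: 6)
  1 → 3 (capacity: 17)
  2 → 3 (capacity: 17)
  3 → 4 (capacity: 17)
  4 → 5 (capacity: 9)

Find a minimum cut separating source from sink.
Min cut value = 9, edges: (4,5)

Min cut value: 9
Partition: S = [0, 1, 2, 3, 4], T = [5]
Cut edges: (4,5)

By max-flow min-cut theorem, max flow = min cut = 9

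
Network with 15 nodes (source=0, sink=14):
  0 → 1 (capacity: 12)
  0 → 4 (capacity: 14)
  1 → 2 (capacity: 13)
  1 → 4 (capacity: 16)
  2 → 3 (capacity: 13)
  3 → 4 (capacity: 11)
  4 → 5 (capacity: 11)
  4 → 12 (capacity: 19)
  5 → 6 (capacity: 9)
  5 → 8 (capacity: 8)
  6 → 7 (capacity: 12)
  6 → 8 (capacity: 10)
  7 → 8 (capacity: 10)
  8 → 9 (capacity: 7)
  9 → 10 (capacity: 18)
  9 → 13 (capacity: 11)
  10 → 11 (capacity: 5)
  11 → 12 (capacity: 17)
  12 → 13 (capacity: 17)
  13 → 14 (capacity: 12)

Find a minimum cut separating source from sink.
Min cut value = 12, edges: (13,14)

Min cut value: 12
Partition: S = [0, 1, 2, 3, 4, 5, 6, 7, 8, 9, 10, 11, 12, 13], T = [14]
Cut edges: (13,14)

By max-flow min-cut theorem, max flow = min cut = 12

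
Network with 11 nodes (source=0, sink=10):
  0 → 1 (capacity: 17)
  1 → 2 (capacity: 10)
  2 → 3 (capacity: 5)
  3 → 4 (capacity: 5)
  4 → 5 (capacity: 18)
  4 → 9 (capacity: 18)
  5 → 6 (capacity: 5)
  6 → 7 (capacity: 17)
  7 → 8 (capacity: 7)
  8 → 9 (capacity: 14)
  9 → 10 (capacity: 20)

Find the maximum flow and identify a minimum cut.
Max flow = 5, Min cut edges: (3,4)

Maximum flow: 5
Minimum cut: (3,4)
Partition: S = [0, 1, 2, 3], T = [4, 5, 6, 7, 8, 9, 10]

Max-flow min-cut theorem verified: both equal 5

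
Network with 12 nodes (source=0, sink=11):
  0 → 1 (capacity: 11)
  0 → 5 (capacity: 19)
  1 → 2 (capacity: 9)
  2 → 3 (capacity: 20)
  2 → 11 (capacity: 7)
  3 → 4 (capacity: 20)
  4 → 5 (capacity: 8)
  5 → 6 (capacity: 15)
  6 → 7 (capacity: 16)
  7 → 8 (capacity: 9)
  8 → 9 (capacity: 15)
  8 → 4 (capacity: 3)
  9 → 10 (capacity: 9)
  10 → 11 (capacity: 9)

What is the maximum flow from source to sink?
Maximum flow = 16

Max flow: 16

Flow assignment:
  0 → 1: 7/11
  0 → 5: 9/19
  1 → 2: 7/9
  2 → 11: 7/7
  5 → 6: 9/15
  6 → 7: 9/16
  7 → 8: 9/9
  8 → 9: 9/15
  9 → 10: 9/9
  10 → 11: 9/9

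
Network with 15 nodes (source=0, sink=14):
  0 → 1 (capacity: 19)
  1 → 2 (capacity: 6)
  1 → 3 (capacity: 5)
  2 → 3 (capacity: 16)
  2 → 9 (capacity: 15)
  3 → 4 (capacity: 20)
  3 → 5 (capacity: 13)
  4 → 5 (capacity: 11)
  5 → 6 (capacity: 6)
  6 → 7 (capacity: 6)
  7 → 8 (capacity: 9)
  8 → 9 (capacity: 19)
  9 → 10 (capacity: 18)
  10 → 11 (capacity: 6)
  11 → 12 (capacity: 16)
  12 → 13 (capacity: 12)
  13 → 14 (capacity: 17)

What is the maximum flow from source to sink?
Maximum flow = 6

Max flow: 6

Flow assignment:
  0 → 1: 6/19
  1 → 2: 1/6
  1 → 3: 5/5
  2 → 9: 1/15
  3 → 5: 5/13
  5 → 6: 5/6
  6 → 7: 5/6
  7 → 8: 5/9
  8 → 9: 5/19
  9 → 10: 6/18
  10 → 11: 6/6
  11 → 12: 6/16
  12 → 13: 6/12
  13 → 14: 6/17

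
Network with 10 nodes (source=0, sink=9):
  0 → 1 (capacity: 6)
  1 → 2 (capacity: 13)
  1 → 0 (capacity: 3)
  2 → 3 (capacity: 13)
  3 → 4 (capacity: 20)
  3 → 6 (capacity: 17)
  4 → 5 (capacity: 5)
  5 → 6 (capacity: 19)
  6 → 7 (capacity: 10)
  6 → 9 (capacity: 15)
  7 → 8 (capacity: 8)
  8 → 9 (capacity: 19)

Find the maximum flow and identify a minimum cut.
Max flow = 6, Min cut edges: (0,1)

Maximum flow: 6
Minimum cut: (0,1)
Partition: S = [0], T = [1, 2, 3, 4, 5, 6, 7, 8, 9]

Max-flow min-cut theorem verified: both equal 6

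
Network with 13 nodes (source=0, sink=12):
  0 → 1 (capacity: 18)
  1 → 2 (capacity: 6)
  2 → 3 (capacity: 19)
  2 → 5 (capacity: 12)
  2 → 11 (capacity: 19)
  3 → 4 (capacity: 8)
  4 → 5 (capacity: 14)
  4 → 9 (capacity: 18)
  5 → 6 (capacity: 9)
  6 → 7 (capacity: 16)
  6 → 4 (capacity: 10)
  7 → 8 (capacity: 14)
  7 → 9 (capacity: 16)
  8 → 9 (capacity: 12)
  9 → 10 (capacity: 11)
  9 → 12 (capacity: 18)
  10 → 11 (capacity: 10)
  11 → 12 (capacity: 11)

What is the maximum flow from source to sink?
Maximum flow = 6

Max flow: 6

Flow assignment:
  0 → 1: 6/18
  1 → 2: 6/6
  2 → 11: 6/19
  11 → 12: 6/11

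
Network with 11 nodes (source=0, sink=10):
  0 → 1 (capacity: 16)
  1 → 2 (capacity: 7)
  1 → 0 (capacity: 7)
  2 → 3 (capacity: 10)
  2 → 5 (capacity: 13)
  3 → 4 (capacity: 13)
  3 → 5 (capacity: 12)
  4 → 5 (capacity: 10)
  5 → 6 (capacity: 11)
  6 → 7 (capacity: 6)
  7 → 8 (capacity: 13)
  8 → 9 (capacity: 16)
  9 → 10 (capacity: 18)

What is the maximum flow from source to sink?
Maximum flow = 6

Max flow: 6

Flow assignment:
  0 → 1: 6/16
  1 → 2: 6/7
  2 → 5: 6/13
  5 → 6: 6/11
  6 → 7: 6/6
  7 → 8: 6/13
  8 → 9: 6/16
  9 → 10: 6/18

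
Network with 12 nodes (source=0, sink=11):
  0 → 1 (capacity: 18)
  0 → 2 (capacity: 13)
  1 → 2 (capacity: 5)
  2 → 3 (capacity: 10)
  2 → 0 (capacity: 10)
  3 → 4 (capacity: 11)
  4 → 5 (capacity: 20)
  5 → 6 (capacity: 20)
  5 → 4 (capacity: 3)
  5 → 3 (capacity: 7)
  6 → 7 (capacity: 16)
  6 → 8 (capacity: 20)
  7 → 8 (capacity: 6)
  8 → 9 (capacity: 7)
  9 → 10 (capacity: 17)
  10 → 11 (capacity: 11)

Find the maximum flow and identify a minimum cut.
Max flow = 7, Min cut edges: (8,9)

Maximum flow: 7
Minimum cut: (8,9)
Partition: S = [0, 1, 2, 3, 4, 5, 6, 7, 8], T = [9, 10, 11]

Max-flow min-cut theorem verified: both equal 7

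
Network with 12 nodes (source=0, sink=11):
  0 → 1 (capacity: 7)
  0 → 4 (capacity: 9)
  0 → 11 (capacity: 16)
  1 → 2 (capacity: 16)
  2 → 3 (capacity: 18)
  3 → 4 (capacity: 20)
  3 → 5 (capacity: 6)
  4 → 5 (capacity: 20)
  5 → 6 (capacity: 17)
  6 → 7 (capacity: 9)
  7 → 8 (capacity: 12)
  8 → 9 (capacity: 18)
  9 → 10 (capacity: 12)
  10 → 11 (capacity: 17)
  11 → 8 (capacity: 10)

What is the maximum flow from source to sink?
Maximum flow = 25

Max flow: 25

Flow assignment:
  0 → 1: 7/7
  0 → 4: 2/9
  0 → 11: 16/16
  1 → 2: 7/16
  2 → 3: 7/18
  3 → 4: 1/20
  3 → 5: 6/6
  4 → 5: 3/20
  5 → 6: 9/17
  6 → 7: 9/9
  7 → 8: 9/12
  8 → 9: 9/18
  9 → 10: 9/12
  10 → 11: 9/17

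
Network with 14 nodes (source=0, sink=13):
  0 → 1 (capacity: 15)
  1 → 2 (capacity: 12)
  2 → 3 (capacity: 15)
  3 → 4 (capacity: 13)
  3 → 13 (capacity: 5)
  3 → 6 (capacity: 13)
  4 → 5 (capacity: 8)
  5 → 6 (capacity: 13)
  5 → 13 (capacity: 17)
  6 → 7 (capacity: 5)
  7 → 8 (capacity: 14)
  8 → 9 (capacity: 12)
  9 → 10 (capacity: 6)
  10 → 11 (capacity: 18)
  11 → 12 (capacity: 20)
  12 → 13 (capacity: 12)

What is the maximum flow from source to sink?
Maximum flow = 12

Max flow: 12

Flow assignment:
  0 → 1: 12/15
  1 → 2: 12/12
  2 → 3: 12/15
  3 → 4: 7/13
  3 → 13: 5/5
  4 → 5: 7/8
  5 → 13: 7/17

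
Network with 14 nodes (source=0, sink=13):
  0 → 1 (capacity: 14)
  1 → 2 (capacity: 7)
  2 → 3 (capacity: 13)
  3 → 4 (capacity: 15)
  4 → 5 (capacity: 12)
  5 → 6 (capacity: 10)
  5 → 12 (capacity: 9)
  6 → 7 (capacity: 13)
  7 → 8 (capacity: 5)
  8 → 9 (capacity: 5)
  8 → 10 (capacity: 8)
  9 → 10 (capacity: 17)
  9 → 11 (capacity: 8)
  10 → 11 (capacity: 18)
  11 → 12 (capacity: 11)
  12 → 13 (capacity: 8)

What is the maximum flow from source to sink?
Maximum flow = 7

Max flow: 7

Flow assignment:
  0 → 1: 7/14
  1 → 2: 7/7
  2 → 3: 7/13
  3 → 4: 7/15
  4 → 5: 7/12
  5 → 12: 7/9
  12 → 13: 7/8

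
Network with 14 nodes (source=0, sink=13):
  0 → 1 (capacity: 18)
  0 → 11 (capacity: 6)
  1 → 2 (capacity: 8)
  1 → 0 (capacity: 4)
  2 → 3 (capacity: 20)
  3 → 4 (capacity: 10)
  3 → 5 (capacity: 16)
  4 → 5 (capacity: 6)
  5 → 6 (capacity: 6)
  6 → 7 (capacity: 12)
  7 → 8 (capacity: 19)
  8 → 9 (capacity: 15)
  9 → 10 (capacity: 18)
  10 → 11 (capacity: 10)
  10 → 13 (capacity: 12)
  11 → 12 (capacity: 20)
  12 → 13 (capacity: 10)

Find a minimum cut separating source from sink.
Min cut value = 12, edges: (0,11), (5,6)

Min cut value: 12
Partition: S = [0, 1, 2, 3, 4, 5], T = [6, 7, 8, 9, 10, 11, 12, 13]
Cut edges: (0,11), (5,6)

By max-flow min-cut theorem, max flow = min cut = 12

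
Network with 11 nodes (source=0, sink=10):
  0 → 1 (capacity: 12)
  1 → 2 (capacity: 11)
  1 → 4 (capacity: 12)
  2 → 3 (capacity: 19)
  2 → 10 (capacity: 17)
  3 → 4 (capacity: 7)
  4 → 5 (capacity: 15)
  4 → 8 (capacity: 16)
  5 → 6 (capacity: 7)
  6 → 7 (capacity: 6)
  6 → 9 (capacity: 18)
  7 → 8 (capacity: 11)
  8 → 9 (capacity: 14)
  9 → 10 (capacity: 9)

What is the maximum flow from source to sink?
Maximum flow = 12

Max flow: 12

Flow assignment:
  0 → 1: 12/12
  1 → 2: 11/11
  1 → 4: 1/12
  2 → 10: 11/17
  4 → 8: 1/16
  8 → 9: 1/14
  9 → 10: 1/9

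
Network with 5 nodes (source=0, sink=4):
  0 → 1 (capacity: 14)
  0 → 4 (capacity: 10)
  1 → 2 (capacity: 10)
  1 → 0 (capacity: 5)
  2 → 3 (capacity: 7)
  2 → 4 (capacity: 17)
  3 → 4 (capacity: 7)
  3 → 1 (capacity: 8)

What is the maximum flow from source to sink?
Maximum flow = 20

Max flow: 20

Flow assignment:
  0 → 1: 10/14
  0 → 4: 10/10
  1 → 2: 10/10
  2 → 4: 10/17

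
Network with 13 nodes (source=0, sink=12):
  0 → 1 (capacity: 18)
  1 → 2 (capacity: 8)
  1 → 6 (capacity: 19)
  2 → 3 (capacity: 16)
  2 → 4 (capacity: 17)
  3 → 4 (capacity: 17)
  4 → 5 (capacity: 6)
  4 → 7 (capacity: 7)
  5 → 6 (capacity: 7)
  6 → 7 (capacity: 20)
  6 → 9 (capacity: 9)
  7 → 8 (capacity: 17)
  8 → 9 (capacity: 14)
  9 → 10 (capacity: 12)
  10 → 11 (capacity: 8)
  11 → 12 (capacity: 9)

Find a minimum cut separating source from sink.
Min cut value = 8, edges: (10,11)

Min cut value: 8
Partition: S = [0, 1, 2, 3, 4, 5, 6, 7, 8, 9, 10], T = [11, 12]
Cut edges: (10,11)

By max-flow min-cut theorem, max flow = min cut = 8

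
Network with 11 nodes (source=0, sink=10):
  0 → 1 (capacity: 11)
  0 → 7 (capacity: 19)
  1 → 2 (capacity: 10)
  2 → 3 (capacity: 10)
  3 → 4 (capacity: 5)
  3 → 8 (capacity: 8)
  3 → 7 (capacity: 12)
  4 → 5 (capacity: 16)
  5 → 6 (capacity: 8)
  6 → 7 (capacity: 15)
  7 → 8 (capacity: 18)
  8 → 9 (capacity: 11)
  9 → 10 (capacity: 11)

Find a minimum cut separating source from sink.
Min cut value = 11, edges: (9,10)

Min cut value: 11
Partition: S = [0, 1, 2, 3, 4, 5, 6, 7, 8, 9], T = [10]
Cut edges: (9,10)

By max-flow min-cut theorem, max flow = min cut = 11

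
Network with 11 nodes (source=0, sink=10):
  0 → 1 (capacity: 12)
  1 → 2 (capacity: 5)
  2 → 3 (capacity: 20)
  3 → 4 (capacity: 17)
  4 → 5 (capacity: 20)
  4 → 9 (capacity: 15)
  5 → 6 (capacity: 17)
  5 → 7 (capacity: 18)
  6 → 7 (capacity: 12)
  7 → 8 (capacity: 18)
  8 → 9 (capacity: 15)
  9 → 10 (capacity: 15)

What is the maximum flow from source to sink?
Maximum flow = 5

Max flow: 5

Flow assignment:
  0 → 1: 5/12
  1 → 2: 5/5
  2 → 3: 5/20
  3 → 4: 5/17
  4 → 9: 5/15
  9 → 10: 5/15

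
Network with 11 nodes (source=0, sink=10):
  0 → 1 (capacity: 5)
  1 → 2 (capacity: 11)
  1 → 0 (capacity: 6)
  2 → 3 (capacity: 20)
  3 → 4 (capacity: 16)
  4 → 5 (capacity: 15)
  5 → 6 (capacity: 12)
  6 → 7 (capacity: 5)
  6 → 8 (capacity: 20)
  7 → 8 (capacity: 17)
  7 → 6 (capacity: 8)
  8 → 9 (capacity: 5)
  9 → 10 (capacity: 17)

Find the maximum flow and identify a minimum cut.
Max flow = 5, Min cut edges: (8,9)

Maximum flow: 5
Minimum cut: (8,9)
Partition: S = [0, 1, 2, 3, 4, 5, 6, 7, 8], T = [9, 10]

Max-flow min-cut theorem verified: both equal 5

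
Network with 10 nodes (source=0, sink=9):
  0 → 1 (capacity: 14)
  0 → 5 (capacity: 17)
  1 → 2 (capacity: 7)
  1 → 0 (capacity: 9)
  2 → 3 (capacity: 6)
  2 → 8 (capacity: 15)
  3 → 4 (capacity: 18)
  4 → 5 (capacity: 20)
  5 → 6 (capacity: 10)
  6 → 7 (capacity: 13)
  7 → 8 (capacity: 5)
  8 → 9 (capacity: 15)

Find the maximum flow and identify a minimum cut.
Max flow = 12, Min cut edges: (1,2), (7,8)

Maximum flow: 12
Minimum cut: (1,2), (7,8)
Partition: S = [0, 1, 3, 4, 5, 6, 7], T = [2, 8, 9]

Max-flow min-cut theorem verified: both equal 12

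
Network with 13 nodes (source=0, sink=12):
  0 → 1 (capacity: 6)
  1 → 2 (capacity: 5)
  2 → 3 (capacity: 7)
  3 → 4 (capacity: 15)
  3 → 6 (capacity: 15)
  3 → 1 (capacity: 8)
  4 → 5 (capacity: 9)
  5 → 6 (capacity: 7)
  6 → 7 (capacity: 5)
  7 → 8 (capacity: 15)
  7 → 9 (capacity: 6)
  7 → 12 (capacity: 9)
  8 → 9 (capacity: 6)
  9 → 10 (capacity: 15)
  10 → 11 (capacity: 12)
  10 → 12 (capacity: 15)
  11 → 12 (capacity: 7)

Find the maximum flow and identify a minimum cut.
Max flow = 5, Min cut edges: (6,7)

Maximum flow: 5
Minimum cut: (6,7)
Partition: S = [0, 1, 2, 3, 4, 5, 6], T = [7, 8, 9, 10, 11, 12]

Max-flow min-cut theorem verified: both equal 5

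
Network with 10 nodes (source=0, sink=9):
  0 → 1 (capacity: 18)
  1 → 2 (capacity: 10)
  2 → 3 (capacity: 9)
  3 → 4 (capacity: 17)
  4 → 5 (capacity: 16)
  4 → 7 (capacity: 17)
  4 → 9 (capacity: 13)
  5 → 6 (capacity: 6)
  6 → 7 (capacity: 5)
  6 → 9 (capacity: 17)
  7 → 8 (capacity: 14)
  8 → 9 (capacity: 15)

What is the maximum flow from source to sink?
Maximum flow = 9

Max flow: 9

Flow assignment:
  0 → 1: 9/18
  1 → 2: 9/10
  2 → 3: 9/9
  3 → 4: 9/17
  4 → 9: 9/13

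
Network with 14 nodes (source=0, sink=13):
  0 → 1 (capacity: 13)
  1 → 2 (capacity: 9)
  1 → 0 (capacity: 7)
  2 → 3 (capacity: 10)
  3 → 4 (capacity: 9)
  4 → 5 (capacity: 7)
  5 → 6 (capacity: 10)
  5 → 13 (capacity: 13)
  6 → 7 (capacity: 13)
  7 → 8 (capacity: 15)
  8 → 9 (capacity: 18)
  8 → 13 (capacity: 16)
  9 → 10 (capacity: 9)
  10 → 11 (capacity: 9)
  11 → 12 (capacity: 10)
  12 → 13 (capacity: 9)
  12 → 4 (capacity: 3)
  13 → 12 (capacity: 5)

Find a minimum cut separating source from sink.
Min cut value = 7, edges: (4,5)

Min cut value: 7
Partition: S = [0, 1, 2, 3, 4], T = [5, 6, 7, 8, 9, 10, 11, 12, 13]
Cut edges: (4,5)

By max-flow min-cut theorem, max flow = min cut = 7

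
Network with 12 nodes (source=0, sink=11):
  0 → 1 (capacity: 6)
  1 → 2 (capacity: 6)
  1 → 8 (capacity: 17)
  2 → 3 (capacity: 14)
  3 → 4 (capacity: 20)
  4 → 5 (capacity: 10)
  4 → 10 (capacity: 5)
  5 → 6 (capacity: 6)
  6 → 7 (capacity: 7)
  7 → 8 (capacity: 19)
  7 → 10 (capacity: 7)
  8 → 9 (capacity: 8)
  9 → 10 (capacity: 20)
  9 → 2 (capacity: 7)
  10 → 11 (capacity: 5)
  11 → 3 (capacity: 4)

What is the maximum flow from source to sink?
Maximum flow = 5

Max flow: 5

Flow assignment:
  0 → 1: 5/6
  1 → 8: 5/17
  8 → 9: 5/8
  9 → 10: 5/20
  10 → 11: 5/5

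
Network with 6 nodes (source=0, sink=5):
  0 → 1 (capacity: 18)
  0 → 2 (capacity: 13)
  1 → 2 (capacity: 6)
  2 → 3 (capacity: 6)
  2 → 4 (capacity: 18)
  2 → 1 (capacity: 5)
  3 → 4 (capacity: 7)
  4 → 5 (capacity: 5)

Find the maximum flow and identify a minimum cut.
Max flow = 5, Min cut edges: (4,5)

Maximum flow: 5
Minimum cut: (4,5)
Partition: S = [0, 1, 2, 3, 4], T = [5]

Max-flow min-cut theorem verified: both equal 5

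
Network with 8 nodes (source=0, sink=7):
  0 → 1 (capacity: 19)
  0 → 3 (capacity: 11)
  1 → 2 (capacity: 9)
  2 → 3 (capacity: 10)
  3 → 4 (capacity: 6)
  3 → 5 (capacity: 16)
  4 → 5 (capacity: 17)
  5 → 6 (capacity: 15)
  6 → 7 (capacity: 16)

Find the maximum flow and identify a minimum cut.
Max flow = 15, Min cut edges: (5,6)

Maximum flow: 15
Minimum cut: (5,6)
Partition: S = [0, 1, 2, 3, 4, 5], T = [6, 7]

Max-flow min-cut theorem verified: both equal 15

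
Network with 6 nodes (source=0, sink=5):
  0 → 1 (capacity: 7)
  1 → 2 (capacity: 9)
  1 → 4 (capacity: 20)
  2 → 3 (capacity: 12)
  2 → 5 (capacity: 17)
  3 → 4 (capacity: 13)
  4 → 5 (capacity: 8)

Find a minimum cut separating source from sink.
Min cut value = 7, edges: (0,1)

Min cut value: 7
Partition: S = [0], T = [1, 2, 3, 4, 5]
Cut edges: (0,1)

By max-flow min-cut theorem, max flow = min cut = 7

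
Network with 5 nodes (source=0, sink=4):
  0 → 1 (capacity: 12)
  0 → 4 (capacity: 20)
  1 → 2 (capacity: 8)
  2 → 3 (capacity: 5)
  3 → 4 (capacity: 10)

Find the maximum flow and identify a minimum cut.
Max flow = 25, Min cut edges: (0,4), (2,3)

Maximum flow: 25
Minimum cut: (0,4), (2,3)
Partition: S = [0, 1, 2], T = [3, 4]

Max-flow min-cut theorem verified: both equal 25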